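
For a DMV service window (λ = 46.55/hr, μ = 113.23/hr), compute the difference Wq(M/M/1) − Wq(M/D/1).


ρ = 46.55/113.23 = 0.4111
Wq(M/M/1) = ρ/(μ−λ) = 0.4111/66.68 = 0.006165 hr
Wq(M/D/1) = ρ/(2(μ−λ)) = 0.003083 hr
Savings = 0.006165 − 0.003083 = 0.003083 hr

Final: 0.003083 hr


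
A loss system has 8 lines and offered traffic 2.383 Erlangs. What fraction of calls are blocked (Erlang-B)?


B(c,a) = (a^c/c!) / Σ_{k=0}^{c} a^k/k!
a^8/8! = 0.025791
Σ terms (k=0..8): 1.00000 + 2.38300 + 2.83934 + 2.25539 + 1.34365 + 0.64038 + 0.25434 + 0.08658 + 0.02579 = 10.828472
B = 0.025791/10.828472 = 0.002382

Final: 0.002382


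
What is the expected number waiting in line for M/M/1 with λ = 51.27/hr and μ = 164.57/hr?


ρ = 51.27/164.57 = 0.3115
Lq = ρ²/(1−ρ) = 0.09706/0.6885 = 0.1410

Final: 0.1410


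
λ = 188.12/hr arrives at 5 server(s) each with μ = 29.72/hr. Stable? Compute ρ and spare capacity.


Total capacity cμ = 5·29.72 = 148.60/hr
ρ = λ/(cμ) = 188.12/148.60 = 1.2659
Stable ⇔ ρ < 1: NO
Spare capacity = cμ − λ = 148.60 − 188.12 = -39.52/hr

Final: ρ = 1.2659; unstable; margin = -39.52/hr


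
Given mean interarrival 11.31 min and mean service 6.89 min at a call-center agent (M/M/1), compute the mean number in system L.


λ = 60/11.31 = 5.3050 /hr
μ = 60/6.89 = 8.7083 /hr
ρ = λ/μ = 5.3050/8.7083 = 0.6092
L = ρ/(1−ρ) = 0.6092/0.3908 = 1.5588

Final: 1.5588


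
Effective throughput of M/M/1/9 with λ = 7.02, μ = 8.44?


ρ = 0.8318; P_K = (1−ρ)ρ^9/(1−ρ^10) = 0.038092
λ_eff = λ(1 − P_K) = 7.02·(1 − 0.038092) = 7.02·0.961908 = 6.7526 /hr

Final: 6.7526 /hr


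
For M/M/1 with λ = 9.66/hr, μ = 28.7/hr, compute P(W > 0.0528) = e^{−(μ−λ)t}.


W ~ Exponential(μ−λ) for M/M/1.
μ − λ = 28.7 − 9.66 = 19.0400
P(W > t) = e^{−(μ−λ)t} = e^{−1.0053} = 0.365930

Final: 0.365930


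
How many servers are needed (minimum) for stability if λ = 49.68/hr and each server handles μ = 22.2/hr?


Stability requires cμ > λ ⇔ c > λ/μ.
λ/μ = 49.68/22.2 = 2.2378
Minimum integer c = ⌊2.2378⌋ + 1 = 3
Check: 3·22.2 = 66.60 > 49.68, while 2·22.2 = 44.40 ≤ 49.68

Final: 3 servers


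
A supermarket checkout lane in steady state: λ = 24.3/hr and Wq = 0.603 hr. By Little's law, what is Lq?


Lq = λWq = 24.3·0.603 = 14.6529

Final: 14.6529


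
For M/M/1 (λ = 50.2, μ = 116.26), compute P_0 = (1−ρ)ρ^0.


ρ = 50.2/116.26 = 0.4318
P_n = (1−ρ)·ρ^n = (1 − 0.4318)·0.4318^0 = 0.5682·1.000000 = 0.568209

Final: 0.568209


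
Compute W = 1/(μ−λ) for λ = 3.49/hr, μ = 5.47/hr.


W = 1/(μ−λ) = 1/(5.47 − 3.49) = 1/1.98 = 0.5051 hr

Final: 0.5051 hr


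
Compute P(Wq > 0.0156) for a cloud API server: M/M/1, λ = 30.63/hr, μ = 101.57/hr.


ρ = 30.63/101.57 = 0.3016
P(Wq > t) = ρ·e^{−(μ−λ)t} = 0.3016·e^{−1.1067}
= 0.3016·0.330660 = 0.099716

Final: 0.099716


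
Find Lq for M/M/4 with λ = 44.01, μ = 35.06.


a = λ/μ = 1.2553; ρ = a/4 = 0.3138
P₀ = 0.283804
Lq = P₀·a^c·ρ / (c!·(1−ρ)²) = 0.283804·2.48289·0.3138/(24·0.47084)
= 0.01957

Final: 0.01957


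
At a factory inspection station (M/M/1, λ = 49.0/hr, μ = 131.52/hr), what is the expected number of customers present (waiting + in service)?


ρ = λ/μ = 49.0/131.52 = 0.3726
L = ρ/(1−ρ) = 0.3726/(1 − 0.3726) = 0.3726/0.6274 = 0.5938

Final: 0.5938


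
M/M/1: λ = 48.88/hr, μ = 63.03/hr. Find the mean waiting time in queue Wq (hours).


ρ = 48.88/63.03 = 0.7755
Wq = ρ/(μ−λ) = 0.7755/(63.03 − 48.88) = 0.7755/14.15 = 0.05481 hr

Final: 0.05481 hr


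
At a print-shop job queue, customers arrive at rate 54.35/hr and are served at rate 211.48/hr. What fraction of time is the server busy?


ρ = λ/μ = 54.35/211.48 = 0.2570

Final: 0.2570


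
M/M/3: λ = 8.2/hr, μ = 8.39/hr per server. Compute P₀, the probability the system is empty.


a = λ/μ = 8.2/8.39 = 0.9774; ρ = a/c = 0.3258
Σ_{k=0}^{2} a^k/k! (terms k=0..2) = 1.00000 + 0.97735 + 0.47761 = 2.45496
Tail: a^3/(3!(1−ρ)) = 0.93359/(6·0.6742) = 0.23078
P₀ = 1/(2.45496 + 0.23078) = 1/2.68575 = 0.372336

Final: 0.372336


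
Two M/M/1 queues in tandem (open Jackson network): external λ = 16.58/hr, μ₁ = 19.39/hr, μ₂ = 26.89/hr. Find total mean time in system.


Each node sees arrival rate λ = 16.58/hr (tandem ⇒ throughput preserved).
W₁ = 1/(μ₁−λ) = 1/(19.39−16.58) = 0.35587 hr
W₂ = 1/(μ₂−λ) = 1/(26.89−16.58) = 0.09699 hr
W_total = W₁ + W₂ = 0.35587 + 0.09699 = 0.45287 hr

Final: 0.45287 hr


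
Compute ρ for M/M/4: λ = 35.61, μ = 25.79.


ρ = λ/(cμ) = 35.61/(4·25.79) = 35.61/103.16 = 0.3452

Final: 0.3452


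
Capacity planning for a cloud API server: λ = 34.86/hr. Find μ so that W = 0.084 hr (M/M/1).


W = 1/(μ−λ) ⇒ μ − λ = 1/W = 1/0.084 = 11.9048
μ = λ + 1/W = 34.86 + 11.9048 = 46.7648 per hr

Final: 46.7648 /hr


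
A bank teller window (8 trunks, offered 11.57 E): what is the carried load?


B(8,11.57) = 0.406032 (Erlang-B)
Carried load = a(1 − B) = 11.57·(1 − 0.406032) = 11.57·0.593968 = 6.8722 E

Final: 6.8722 Erlangs


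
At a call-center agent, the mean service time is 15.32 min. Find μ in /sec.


μ = 1/(service time) in consistent units.
1 second = 0.0166667 min, so μ = 0.0166667/15.32 = 0.001088 per second

Final: 0.001088 /sec


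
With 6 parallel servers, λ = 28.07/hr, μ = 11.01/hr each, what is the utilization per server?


ρ = λ/(cμ) = 28.07/(6·11.01) = 28.07/66.06 = 0.4249

Final: 0.4249


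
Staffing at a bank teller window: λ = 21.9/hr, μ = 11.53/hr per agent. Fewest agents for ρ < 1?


Stability requires cμ > λ ⇔ c > λ/μ.
λ/μ = 21.9/11.53 = 1.8994
Minimum integer c = ⌊1.8994⌋ + 1 = 2
Check: 2·11.53 = 23.06 > 21.9, while 1·11.53 = 11.53 ≤ 21.9

Final: 2 servers


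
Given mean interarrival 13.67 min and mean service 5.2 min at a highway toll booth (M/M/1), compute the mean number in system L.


λ = 60/13.67 = 4.3892 /hr
μ = 60/5.2 = 11.5385 /hr
ρ = λ/μ = 4.3892/11.5385 = 0.3804
L = ρ/(1−ρ) = 0.3804/0.6196 = 0.6139

Final: 0.6139


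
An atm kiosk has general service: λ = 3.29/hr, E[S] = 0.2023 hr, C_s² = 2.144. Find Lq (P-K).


ρ = λ·E[S] = 3.29·0.2023 = 0.6656
Lq = ρ²(1+C_s²)/(2(1−ρ)) = 0.4430·(1+2.144)/(2·0.3344)
= 0.4430·3.1440/0.6689 = 2.08222

Final: 2.08222


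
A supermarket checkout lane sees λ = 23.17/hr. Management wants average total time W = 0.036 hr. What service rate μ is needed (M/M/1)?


W = 1/(μ−λ) ⇒ μ − λ = 1/W = 1/0.036 = 27.7778
μ = λ + 1/W = 23.17 + 27.7778 = 50.9478 per hr

Final: 50.9478 /hr


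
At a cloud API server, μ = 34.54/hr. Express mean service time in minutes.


Mean service time = 1/μ = 1/34.54 hour = 0.02895 hour
In minutes: 0.02895 × 60 = 1.7371 min

Final: 1.7371 min


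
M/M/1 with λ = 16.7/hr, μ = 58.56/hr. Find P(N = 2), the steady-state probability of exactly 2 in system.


ρ = 16.7/58.56 = 0.2852
P_n = (1−ρ)·ρ^n = (1 − 0.2852)·0.2852^2 = 0.7148·0.081326 = 0.058134

Final: 0.058134


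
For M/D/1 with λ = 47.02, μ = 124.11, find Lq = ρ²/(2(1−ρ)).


ρ = 47.02/124.11 = 0.3789
M/D/1: Lq = ρ²/(2(1−ρ)) = 0.1435/(2·0.6211) = 0.11554

Final: 0.11554


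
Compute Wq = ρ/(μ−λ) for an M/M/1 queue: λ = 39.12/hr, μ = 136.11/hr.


ρ = 39.12/136.11 = 0.2874
Wq = ρ/(μ−λ) = 0.2874/(136.11 − 39.12) = 0.2874/96.99 = 0.002963 hr

Final: 0.002963 hr


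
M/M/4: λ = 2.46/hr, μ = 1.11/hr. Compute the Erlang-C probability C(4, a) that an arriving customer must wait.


a = λ/μ = 2.2162; ρ = a/4 = 0.5541
P₀ = 0.102667 (from M/M/c formula)
C(c,a) = [a^c/(c!(1−ρ))]·P₀ = [24.12396/(24·0.4459)]·0.102667
= 2.25401·0.102667 = 0.231412

Final: 0.231412


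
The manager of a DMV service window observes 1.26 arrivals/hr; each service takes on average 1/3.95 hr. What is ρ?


ρ = λ/μ = 1.26/3.95 = 0.3190

Final: 0.3190


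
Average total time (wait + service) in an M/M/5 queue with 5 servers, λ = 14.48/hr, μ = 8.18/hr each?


a = 1.7702; ρ = 0.3540; P₀ = 0.169643
Lq = P₀·a^c·ρ/(c!(1−ρ)²) = 0.02085
Wq = Lq/λ = 0.02085/14.48 = 0.001440 hr
W = Wq + 1/μ = 0.001440 + 0.12225 = 0.12369 hr

Final: 0.12369 hr


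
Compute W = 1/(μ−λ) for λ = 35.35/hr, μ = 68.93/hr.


W = 1/(μ−λ) = 1/(68.93 − 35.35) = 1/33.58 = 0.02978 hr

Final: 0.02978 hr


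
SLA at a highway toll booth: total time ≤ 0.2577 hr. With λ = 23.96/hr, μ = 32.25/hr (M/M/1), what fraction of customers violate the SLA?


W ~ Exponential(μ−λ) for M/M/1.
μ − λ = 32.25 − 23.96 = 8.2900
P(W > t) = e^{−(μ−λ)t} = e^{−2.1363} = 0.118087

Final: 0.118087


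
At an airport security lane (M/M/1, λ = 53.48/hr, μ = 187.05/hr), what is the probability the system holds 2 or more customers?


ρ = 53.48/187.05 = 0.2859
P(N ≥ n) = ρ^n = 0.2859^2 = 0.081746

Final: 0.081746


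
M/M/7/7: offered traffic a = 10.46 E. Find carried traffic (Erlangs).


B(7,10.46) = 0.428983 (Erlang-B)
Carried load = a(1 − B) = 10.46·(1 − 0.428983) = 10.46·0.571017 = 5.9728 E

Final: 5.9728 Erlangs


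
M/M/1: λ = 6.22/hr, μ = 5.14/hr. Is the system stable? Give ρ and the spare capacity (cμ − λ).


Total capacity cμ = 1·5.14 = 5.14/hr
ρ = λ/(cμ) = 6.22/5.14 = 1.2101
Stable ⇔ ρ < 1: NO
Spare capacity = cμ − λ = 5.14 − 6.22 = -1.08/hr

Final: ρ = 1.2101; unstable; margin = -1.08/hr


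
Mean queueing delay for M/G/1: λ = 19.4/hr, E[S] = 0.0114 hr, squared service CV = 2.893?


ρ = λ·E[S] = 19.4·0.0114 = 0.2212
E[S²] = E[S]²(1+C_s²) = 0.0114²·(1+2.893) = 0.0005059
Wq = λ·E[S²]/(2(1−ρ)) = 19.4·0.0005059/(2·0.7788) = 0.006301 hr

Final: 0.006301 hr


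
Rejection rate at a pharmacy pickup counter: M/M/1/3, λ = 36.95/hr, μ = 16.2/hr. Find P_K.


ρ = λ/μ = 36.95/16.2 = 2.2809
P_K = (1−ρ)ρ^K/(1−ρ^(K+1)) = (-1.2809·11.865834)/(1 − 27.064357)
= -15.198523/-26.064357 = 0.583115

Final: 0.583115


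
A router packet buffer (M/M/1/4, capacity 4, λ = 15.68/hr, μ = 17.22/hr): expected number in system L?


ρ = 15.68/17.22 = 0.9106
L = ρ[1 − (K+1)ρ^K + Kρ^(K+1)] / [(1−ρ)(1−ρ^(K+1))]
Numerator: 0.9106·(1 − 5·0.687467 + 4·0.625986) = 0.060653
Denominator: (0.08943)·(0.374014) = 0.033448
L = 0.060653/0.033448 = 1.8133

Final: 1.8133


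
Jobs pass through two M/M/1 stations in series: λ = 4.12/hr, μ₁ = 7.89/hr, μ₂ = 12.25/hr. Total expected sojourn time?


Each node sees arrival rate λ = 4.12/hr (tandem ⇒ throughput preserved).
W₁ = 1/(μ₁−λ) = 1/(7.89−4.12) = 0.26525 hr
W₂ = 1/(μ₂−λ) = 1/(12.25−4.12) = 0.12300 hr
W_total = W₁ + W₂ = 0.26525 + 0.12300 = 0.38825 hr

Final: 0.38825 hr


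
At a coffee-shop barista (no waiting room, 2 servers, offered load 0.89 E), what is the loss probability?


B(c,a) = (a^c/c!) / Σ_{k=0}^{c} a^k/k!
a^2/2! = 0.396050
Σ terms (k=0..2): 1.00000 + 0.89000 + 0.39605 = 2.286050
B = 0.396050/2.286050 = 0.173246

Final: 0.173246


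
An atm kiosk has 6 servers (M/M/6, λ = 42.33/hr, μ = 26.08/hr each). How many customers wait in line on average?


a = λ/μ = 1.6231; ρ = a/6 = 0.2705
P₀ = 0.197209
Lq = P₀·a^c·ρ / (c!·(1−ρ)²) = 0.197209·18.28286·0.2705/(720·0.53215)
= 0.002546

Final: 0.002546


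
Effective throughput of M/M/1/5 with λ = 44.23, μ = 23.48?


ρ = 1.8837; P_K = (1−ρ)ρ^5/(1−ρ^6) = 0.479879
λ_eff = λ(1 − P_K) = 44.23·(1 − 0.479879) = 44.23·0.520121 = 23.0050 /hr

Final: 23.0050 /hr


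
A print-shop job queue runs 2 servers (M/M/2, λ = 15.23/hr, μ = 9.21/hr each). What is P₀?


a = λ/μ = 15.23/9.21 = 1.6536; ρ = a/c = 0.8268
Σ_{k=0}^{1} a^k/k! (terms k=0..1) = 1.00000 + 1.65364 = 2.65364
Tail: a^2/(2!(1−ρ)) = 2.73452/(2·0.1732) = 7.89495
P₀ = 1/(2.65364 + 7.89495) = 1/10.54859 = 0.094799

Final: 0.094799


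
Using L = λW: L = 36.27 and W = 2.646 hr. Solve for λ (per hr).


λ = L/W = 36.27/2.646 = 13.7075 /hr

Final: 13.7075 /hr


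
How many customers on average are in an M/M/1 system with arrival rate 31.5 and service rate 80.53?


ρ = λ/μ = 31.5/80.53 = 0.3912
L = ρ/(1−ρ) = 0.3912/(1 − 0.3912) = 0.3912/0.6088 = 0.6425

Final: 0.6425


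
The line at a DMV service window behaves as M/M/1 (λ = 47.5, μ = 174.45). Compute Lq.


ρ = 47.5/174.45 = 0.2723
Lq = ρ²/(1−ρ) = 0.07414/0.7277 = 0.1019

Final: 0.1019


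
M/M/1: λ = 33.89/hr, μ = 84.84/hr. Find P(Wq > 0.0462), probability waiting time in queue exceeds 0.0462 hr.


ρ = 33.89/84.84 = 0.3995
P(Wq > t) = ρ·e^{−(μ−λ)t} = 0.3995·e^{−2.3539}
= 0.3995·0.094999 = 0.037948

Final: 0.037948


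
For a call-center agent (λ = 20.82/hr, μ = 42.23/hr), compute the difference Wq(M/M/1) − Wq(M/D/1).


ρ = 20.82/42.23 = 0.4930
Wq(M/M/1) = ρ/(μ−λ) = 0.4930/21.41 = 0.02303 hr
Wq(M/D/1) = ρ/(2(μ−λ)) = 0.01151 hr
Savings = 0.02303 − 0.01151 = 0.01151 hr

Final: 0.01151 hr


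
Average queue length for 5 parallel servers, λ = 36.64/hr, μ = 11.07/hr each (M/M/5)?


a = λ/μ = 3.3098; ρ = a/5 = 0.6620
P₀ = 0.032654
Lq = P₀·a^c·ρ / (c!·(1−ρ)²) = 0.032654·397.22742·0.6620/(120·0.11426)
= 0.62621

Final: 0.62621


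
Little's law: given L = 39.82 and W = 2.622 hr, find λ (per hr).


λ = L/W = 39.82/2.622 = 15.1869 /hr

Final: 15.1869 /hr


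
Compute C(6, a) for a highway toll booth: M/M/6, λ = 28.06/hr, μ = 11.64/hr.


a = λ/μ = 2.4107; ρ = a/6 = 0.4018
P₀ = 0.089348 (from M/M/c formula)
C(c,a) = [a^c/(c!(1−ρ))]·P₀ = [196.24930/(720·0.5982)]·0.089348
= 0.45563·0.089348 = 0.040709

Final: 0.040709


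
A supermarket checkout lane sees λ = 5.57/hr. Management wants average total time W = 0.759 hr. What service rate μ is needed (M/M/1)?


W = 1/(μ−λ) ⇒ μ − λ = 1/W = 1/0.759 = 1.3175
μ = λ + 1/W = 5.57 + 1.3175 = 6.8875 per hr

Final: 6.8875 /hr


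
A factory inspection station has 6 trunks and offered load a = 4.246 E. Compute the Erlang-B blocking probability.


B(c,a) = (a^c/c!) / Σ_{k=0}^{c} a^k/k!
a^6/6! = 8.138558
Σ terms (k=0..6): 1.00000 + 4.24600 + 9.01426 + 12.75818 + 13.54281 + 11.50055 + 8.13856 = 60.200356
B = 8.138558/60.200356 = 0.135191

Final: 0.135191


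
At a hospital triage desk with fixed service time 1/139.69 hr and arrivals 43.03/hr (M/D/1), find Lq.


ρ = 43.03/139.69 = 0.3080
M/D/1: Lq = ρ²/(2(1−ρ)) = 0.09489/(2·0.6920) = 0.06856

Final: 0.06856


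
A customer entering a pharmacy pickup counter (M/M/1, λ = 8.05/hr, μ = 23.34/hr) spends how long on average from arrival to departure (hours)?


W = 1/(μ−λ) = 1/(23.34 − 8.05) = 1/15.29 = 0.06540 hr

Final: 0.06540 hr


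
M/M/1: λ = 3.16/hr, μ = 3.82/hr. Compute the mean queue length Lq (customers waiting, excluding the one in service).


ρ = 3.16/3.82 = 0.8272
Lq = ρ²/(1−ρ) = 0.6843/0.1728 = 3.9607

Final: 3.9607


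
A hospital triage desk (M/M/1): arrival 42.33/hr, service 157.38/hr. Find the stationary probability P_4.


ρ = 42.33/157.38 = 0.2690
P_n = (1−ρ)·ρ^n = (1 − 0.2690)·0.2690^4 = 0.7310·0.005234 = 0.003826

Final: 0.003826


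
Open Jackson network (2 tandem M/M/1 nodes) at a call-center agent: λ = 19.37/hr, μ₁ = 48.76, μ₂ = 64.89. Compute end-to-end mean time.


Each node sees arrival rate λ = 19.37/hr (tandem ⇒ throughput preserved).
W₁ = 1/(μ₁−λ) = 1/(48.76−19.37) = 0.03403 hr
W₂ = 1/(μ₂−λ) = 1/(64.89−19.37) = 0.02197 hr
W_total = W₁ + W₂ = 0.03403 + 0.02197 = 0.05599 hr

Final: 0.05599 hr


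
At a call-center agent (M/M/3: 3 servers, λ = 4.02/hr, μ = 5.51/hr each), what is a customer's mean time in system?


a = 0.7296; ρ = 0.2432; P₀ = 0.480480
Lq = P₀·a^c·ρ/(c!(1−ρ)²) = 0.01320
Wq = Lq/λ = 0.01320/4.02 = 0.003285 hr
W = Wq + 1/μ = 0.003285 + 0.18149 = 0.18477 hr

Final: 0.18477 hr


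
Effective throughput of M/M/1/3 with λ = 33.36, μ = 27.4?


ρ = 1.2175; P_K = (1−ρ)ρ^3/(1−ρ^4) = 0.327866
λ_eff = λ(1 − P_K) = 33.36·(1 − 0.327866) = 33.36·0.672134 = 22.4224 /hr

Final: 22.4224 /hr


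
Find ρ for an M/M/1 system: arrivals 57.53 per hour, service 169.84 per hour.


ρ = λ/μ = 57.53/169.84 = 0.3387

Final: 0.3387


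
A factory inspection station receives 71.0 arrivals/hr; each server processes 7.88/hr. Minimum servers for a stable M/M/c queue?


Stability requires cμ > λ ⇔ c > λ/μ.
λ/μ = 71.0/7.88 = 9.0102
Minimum integer c = ⌊9.0102⌋ + 1 = 10
Check: 10·7.88 = 78.80 > 71.0, while 9·7.88 = 70.92 ≤ 71.0

Final: 10 servers


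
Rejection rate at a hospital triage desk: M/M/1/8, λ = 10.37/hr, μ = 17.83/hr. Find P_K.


ρ = λ/μ = 10.37/17.83 = 0.5816
P_K = (1−ρ)ρ^K/(1−ρ^(K+1)) = (0.4184·0.013092)/(1 − 0.007615)
= 0.005478/0.992385 = 0.005520

Final: 0.005520


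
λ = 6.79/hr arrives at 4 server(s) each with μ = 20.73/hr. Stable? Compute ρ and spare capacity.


Total capacity cμ = 4·20.73 = 82.92/hr
ρ = λ/(cμ) = 6.79/82.92 = 0.08189
Stable ⇔ ρ < 1: YES
Spare capacity = cμ − λ = 82.92 − 6.79 = 76.13/hr

Final: ρ = 0.08189; stable; margin = 76.13/hr


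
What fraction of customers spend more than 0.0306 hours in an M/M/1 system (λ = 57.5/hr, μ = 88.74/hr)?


W ~ Exponential(μ−λ) for M/M/1.
μ − λ = 88.74 − 57.5 = 31.2400
P(W > t) = e^{−(μ−λ)t} = e^{−0.9559} = 0.384449

Final: 0.384449


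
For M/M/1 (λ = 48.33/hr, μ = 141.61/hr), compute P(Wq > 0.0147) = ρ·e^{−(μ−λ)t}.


ρ = 48.33/141.61 = 0.3413
P(Wq > t) = ρ·e^{−(μ−λ)t} = 0.3413·e^{−1.3712}
= 0.3413·0.253798 = 0.086619

Final: 0.086619


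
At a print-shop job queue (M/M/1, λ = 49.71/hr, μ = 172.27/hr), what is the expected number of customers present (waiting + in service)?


ρ = λ/μ = 49.71/172.27 = 0.2886
L = ρ/(1−ρ) = 0.2886/(1 − 0.2886) = 0.2886/0.7114 = 0.4056

Final: 0.4056


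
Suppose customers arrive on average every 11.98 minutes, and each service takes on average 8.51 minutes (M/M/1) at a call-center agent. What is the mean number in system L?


λ = 60/11.98 = 5.0083 /hr
μ = 60/8.51 = 7.0505 /hr
ρ = λ/μ = 5.0083/7.0505 = 0.7104
L = ρ/(1−ρ) = 0.7104/0.2896 = 2.4524

Final: 2.4524


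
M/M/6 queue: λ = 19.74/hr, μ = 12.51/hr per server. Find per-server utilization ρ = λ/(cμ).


ρ = λ/(cμ) = 19.74/(6·12.51) = 19.74/75.06 = 0.2630

Final: 0.2630


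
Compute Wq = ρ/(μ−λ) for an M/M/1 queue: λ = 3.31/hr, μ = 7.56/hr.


ρ = 3.31/7.56 = 0.4378
Wq = ρ/(μ−λ) = 0.4378/(7.56 − 3.31) = 0.4378/4.25 = 0.1030 hr

Final: 0.1030 hr


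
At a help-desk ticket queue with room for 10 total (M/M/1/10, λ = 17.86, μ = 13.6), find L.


ρ = 17.86/13.6 = 1.3132
L = ρ[1 − (K+1)ρ^K + Kρ^(K+1)] / [(1−ρ)(1−ρ^(K+1))]
Numerator: 1.3132·(1 − 11·15.255465 + 10·20.034016) = 44.032827
Denominator: (-0.3132)·(-19.034016) = 5.962125
L = 44.032827/5.962125 = 7.3854

Final: 7.3854


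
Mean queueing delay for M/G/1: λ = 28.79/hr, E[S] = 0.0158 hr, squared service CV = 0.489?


ρ = λ·E[S] = 28.79·0.0158 = 0.4549
E[S²] = E[S]²(1+C_s²) = 0.0158²·(1+0.489) = 0.0003717
Wq = λ·E[S²]/(2(1−ρ)) = 28.79·0.0003717/(2·0.5451) = 0.009816 hr

Final: 0.009816 hr


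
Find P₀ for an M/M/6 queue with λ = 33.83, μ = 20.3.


a = λ/μ = 33.83/20.3 = 1.6665; ρ = a/c = 0.2778
Σ_{k=0}^{5} a^k/k! (terms k=0..5) = 1.00000 + 1.66650 + 1.38862 + 0.77138 + 0.32138 + 0.10711 = 5.25498
Tail: a^6/(6!(1−ρ)) = 21.42080/(720·0.7222) = 0.04119
P₀ = 1/(5.25498 + 0.04119) = 1/5.29618 = 0.188815

Final: 0.188815


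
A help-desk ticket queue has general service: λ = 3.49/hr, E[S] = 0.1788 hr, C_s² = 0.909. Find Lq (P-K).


ρ = λ·E[S] = 3.49·0.1788 = 0.6240
Lq = ρ²(1+C_s²)/(2(1−ρ)) = 0.3894·(1+0.909)/(2·0.3760)
= 0.3894·1.9090/0.7520 = 0.98853

Final: 0.98853


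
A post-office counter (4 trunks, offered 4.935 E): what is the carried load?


B(4,4.935) = 0.393172 (Erlang-B)
Carried load = a(1 − B) = 4.935·(1 − 0.393172) = 4.935·0.606828 = 2.9947 E

Final: 2.9947 Erlangs


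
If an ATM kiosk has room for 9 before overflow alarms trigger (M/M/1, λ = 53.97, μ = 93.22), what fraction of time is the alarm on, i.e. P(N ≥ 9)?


ρ = 53.97/93.22 = 0.5790
P(N ≥ n) = ρ^n = 0.5790^9 = 0.007308

Final: 0.007308


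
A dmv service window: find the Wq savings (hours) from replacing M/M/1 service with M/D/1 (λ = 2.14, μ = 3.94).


ρ = 2.14/3.94 = 0.5431
Wq(M/M/1) = ρ/(μ−λ) = 0.5431/1.80 = 0.30175 hr
Wq(M/D/1) = ρ/(2(μ−λ)) = 0.15087 hr
Savings = 0.30175 − 0.15087 = 0.15087 hr

Final: 0.15087 hr


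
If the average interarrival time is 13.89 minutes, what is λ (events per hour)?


λ = 1/(interarrival time) in consistent units.
1 hour = 60 min, so λ = 60/13.89 = 4.3197 per hour

Final: 4.3197 /hr


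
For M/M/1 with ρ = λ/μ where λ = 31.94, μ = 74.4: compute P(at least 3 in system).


ρ = 31.94/74.4 = 0.4293
P(N ≥ n) = ρ^n = 0.4293^3 = 0.079120

Final: 0.079120


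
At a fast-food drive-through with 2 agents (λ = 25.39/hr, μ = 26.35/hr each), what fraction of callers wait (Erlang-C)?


a = λ/μ = 0.9636; ρ = a/2 = 0.4818
P₀ = 0.349725 (from M/M/c formula)
C(c,a) = [a^c/(c!(1−ρ))]·P₀ = [0.92846/(2·0.5182)]·0.349725
= 0.89582·0.349725 = 0.313292

Final: 0.313292


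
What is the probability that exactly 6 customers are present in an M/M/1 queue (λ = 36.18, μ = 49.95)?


ρ = 36.18/49.95 = 0.7243
P_n = (1−ρ)·ρ^n = (1 − 0.7243)·0.7243^6 = 0.2757·0.144410 = 0.039810

Final: 0.039810


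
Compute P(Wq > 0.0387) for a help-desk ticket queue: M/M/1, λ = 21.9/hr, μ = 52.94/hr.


ρ = 21.9/52.94 = 0.4137
P(Wq > t) = ρ·e^{−(μ−λ)t} = 0.4137·e^{−1.2012}
= 0.4137·0.300819 = 0.124441

Final: 0.124441


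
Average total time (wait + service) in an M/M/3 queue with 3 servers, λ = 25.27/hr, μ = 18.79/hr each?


a = 1.3449; ρ = 0.4483; P₀ = 0.251004
Lq = P₀·a^c·ρ/(c!(1−ρ)²) = 0.14986
Wq = Lq/λ = 0.14986/25.27 = 0.005931 hr
W = Wq + 1/μ = 0.005931 + 0.05322 = 0.05915 hr

Final: 0.05915 hr


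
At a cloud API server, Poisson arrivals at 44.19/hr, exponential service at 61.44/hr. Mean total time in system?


W = 1/(μ−λ) = 1/(61.44 − 44.19) = 1/17.25 = 0.05797 hr

Final: 0.05797 hr


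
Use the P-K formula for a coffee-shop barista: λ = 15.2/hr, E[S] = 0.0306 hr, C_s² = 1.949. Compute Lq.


ρ = λ·E[S] = 15.2·0.0306 = 0.4651
Lq = ρ²(1+C_s²)/(2(1−ρ)) = 0.2163·(1+1.949)/(2·0.5349)
= 0.2163·2.9490/1.0698 = 0.59637

Final: 0.59637


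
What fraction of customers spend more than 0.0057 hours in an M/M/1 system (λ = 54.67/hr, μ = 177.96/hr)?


W ~ Exponential(μ−λ) for M/M/1.
μ − λ = 177.96 − 54.67 = 123.2900
P(W > t) = e^{−(μ−λ)t} = e^{−0.7028} = 0.495220

Final: 0.495220


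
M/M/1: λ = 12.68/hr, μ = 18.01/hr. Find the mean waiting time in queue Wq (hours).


ρ = 12.68/18.01 = 0.7041
Wq = ρ/(μ−λ) = 0.7041/(18.01 − 12.68) = 0.7041/5.33 = 0.1321 hr

Final: 0.1321 hr


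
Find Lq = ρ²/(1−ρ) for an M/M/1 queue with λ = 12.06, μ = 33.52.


ρ = 12.06/33.52 = 0.3598
Lq = ρ²/(1−ρ) = 0.1294/0.6402 = 0.2022

Final: 0.2022


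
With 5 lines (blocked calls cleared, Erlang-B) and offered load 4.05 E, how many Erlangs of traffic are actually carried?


B(5,4.05) = 0.203531 (Erlang-B)
Carried load = a(1 − B) = 4.05·(1 − 0.203531) = 4.05·0.796469 = 3.2257 E

Final: 3.2257 Erlangs


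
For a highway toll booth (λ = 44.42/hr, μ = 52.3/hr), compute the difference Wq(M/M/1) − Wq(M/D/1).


ρ = 44.42/52.3 = 0.8493
Wq(M/M/1) = ρ/(μ−λ) = 0.8493/7.88 = 0.10778 hr
Wq(M/D/1) = ρ/(2(μ−λ)) = 0.05389 hr
Savings = 0.10778 − 0.05389 = 0.05389 hr

Final: 0.05389 hr


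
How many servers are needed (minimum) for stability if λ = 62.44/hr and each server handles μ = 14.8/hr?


Stability requires cμ > λ ⇔ c > λ/μ.
λ/μ = 62.44/14.8 = 4.2189
Minimum integer c = ⌊4.2189⌋ + 1 = 5
Check: 5·14.8 = 74.00 > 62.44, while 4·14.8 = 59.20 ≤ 62.44

Final: 5 servers


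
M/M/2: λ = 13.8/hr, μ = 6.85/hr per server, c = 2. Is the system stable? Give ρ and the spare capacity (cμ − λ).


Total capacity cμ = 2·6.85 = 13.70/hr
ρ = λ/(cμ) = 13.8/13.70 = 1.0073
Stable ⇔ ρ < 1: NO
Spare capacity = cμ − λ = 13.70 − 13.8 = -0.10/hr

Final: ρ = 1.0073; unstable; margin = -0.10/hr


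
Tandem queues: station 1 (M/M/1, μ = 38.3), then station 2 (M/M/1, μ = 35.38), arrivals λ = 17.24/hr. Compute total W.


Each node sees arrival rate λ = 17.24/hr (tandem ⇒ throughput preserved).
W₁ = 1/(μ₁−λ) = 1/(38.3−17.24) = 0.04748 hr
W₂ = 1/(μ₂−λ) = 1/(35.38−17.24) = 0.05513 hr
W_total = W₁ + W₂ = 0.04748 + 0.05513 = 0.10261 hr

Final: 0.10261 hr


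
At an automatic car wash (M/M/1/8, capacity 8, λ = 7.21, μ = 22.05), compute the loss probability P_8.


ρ = λ/μ = 7.21/22.05 = 0.3270
P_K = (1−ρ)ρ^K/(1−ρ^(K+1)) = (0.6730·0.0001307)/(1 − 0.00004273)
= 0.00008795/0.999957 = 0.00008795

Final: 0.00008795


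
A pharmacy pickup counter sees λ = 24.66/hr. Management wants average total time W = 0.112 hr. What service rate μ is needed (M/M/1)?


W = 1/(μ−λ) ⇒ μ − λ = 1/W = 1/0.112 = 8.9286
μ = λ + 1/W = 24.66 + 8.9286 = 33.5886 per hr

Final: 33.5886 /hr


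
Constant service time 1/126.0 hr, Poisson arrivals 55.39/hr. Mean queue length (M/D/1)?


ρ = 55.39/126.0 = 0.4396
M/D/1: Lq = ρ²/(2(1−ρ)) = 0.1933/(2·0.5604) = 0.17242

Final: 0.17242


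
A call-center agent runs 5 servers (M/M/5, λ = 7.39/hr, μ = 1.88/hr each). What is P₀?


a = λ/μ = 7.39/1.88 = 3.9309; ρ = a/c = 0.7862
Σ_{k=0}^{4} a^k/k! (terms k=0..4) = 1.00000 + 3.93085 + 7.72580 + 10.12298 + 9.94798 = 32.72761
Tail: a^5/(5!(1−ρ)) = 938.49712/(120·0.2138) = 36.57493
P₀ = 1/(32.72761 + 36.57493) = 1/69.30254 = 0.014429

Final: 0.014429


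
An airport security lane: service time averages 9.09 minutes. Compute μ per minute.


μ = 1/(service time) in consistent units.
1 minute = 1 min, so μ = 1/9.09 = 0.1100 per minute

Final: 0.1100 /min


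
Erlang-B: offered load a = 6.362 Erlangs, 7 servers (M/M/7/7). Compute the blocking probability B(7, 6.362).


B(c,a) = (a^c/c!) / Σ_{k=0}^{c} a^k/k!
a^7/7! = 83.699934
Σ terms (k=0..7): 1.00000 + 6.36200 + 20.23752 + 42.91704 + 68.25955 + 86.85345 + 92.09361 + 83.69993 = 401.423104
B = 83.699934/401.423104 = 0.208508

Final: 0.208508


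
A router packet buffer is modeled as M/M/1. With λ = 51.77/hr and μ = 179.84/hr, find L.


ρ = λ/μ = 51.77/179.84 = 0.2879
L = ρ/(1−ρ) = 0.2879/(1 − 0.2879) = 0.2879/0.7121 = 0.4042

Final: 0.4042


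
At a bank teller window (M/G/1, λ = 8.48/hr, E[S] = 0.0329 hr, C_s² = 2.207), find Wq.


ρ = λ·E[S] = 8.48·0.0329 = 0.2790
E[S²] = E[S]²(1+C_s²) = 0.0329²·(1+2.207) = 0.003471
Wq = λ·E[S²]/(2(1−ρ)) = 8.48·0.003471/(2·0.7210) = 0.02041 hr

Final: 0.02041 hr


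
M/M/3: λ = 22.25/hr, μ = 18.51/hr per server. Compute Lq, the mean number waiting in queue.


a = λ/μ = 1.2021; ρ = a/3 = 0.4007
P₀ = 0.293467
Lq = P₀·a^c·ρ / (c!·(1−ρ)²) = 0.293467·1.73688·0.4007/(6·0.35918)
= 0.09477

Final: 0.09477


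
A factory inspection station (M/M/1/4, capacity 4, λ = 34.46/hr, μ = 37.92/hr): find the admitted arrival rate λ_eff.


ρ = 0.9088; P_K = (1−ρ)ρ^4/(1−ρ^5) = 0.163665
λ_eff = λ(1 − P_K) = 34.46·(1 − 0.163665) = 34.46·0.836335 = 28.8201 /hr

Final: 28.8201 /hr


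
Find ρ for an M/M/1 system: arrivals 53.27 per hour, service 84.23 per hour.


ρ = λ/μ = 53.27/84.23 = 0.6324

Final: 0.6324


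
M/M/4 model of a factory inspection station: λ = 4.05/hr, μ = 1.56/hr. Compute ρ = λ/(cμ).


ρ = λ/(cμ) = 4.05/(4·1.56) = 4.05/6.24 = 0.6490

Final: 0.6490


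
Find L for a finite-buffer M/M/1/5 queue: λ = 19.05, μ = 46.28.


ρ = 19.05/46.28 = 0.4116
L = ρ[1 − (K+1)ρ^K + Kρ^(K+1)] / [(1−ρ)(1−ρ^(K+1))]
Numerator: 0.4116·(1 − 6·0.011817 + 5·0.004864) = 0.392451
Denominator: (0.5884)·(0.995136) = 0.585513
L = 0.392451/0.585513 = 0.6703

Final: 0.6703


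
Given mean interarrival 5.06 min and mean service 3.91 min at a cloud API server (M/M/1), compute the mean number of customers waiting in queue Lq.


λ = 60/5.06 = 11.8577 /hr
μ = 60/3.91 = 15.3453 /hr
ρ = λ/μ = 11.8577/15.3453 = 0.7727
Lq = ρ²/(1−ρ) = 0.5971/0.2273 = 2.6273

Final: 2.6273


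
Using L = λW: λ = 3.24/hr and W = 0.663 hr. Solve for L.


L = λW = 3.24·0.663 = 2.1481

Final: 2.1481


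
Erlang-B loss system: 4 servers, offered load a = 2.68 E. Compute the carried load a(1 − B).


B(4,2.68) = 0.170203 (Erlang-B)
Carried load = a(1 − B) = 2.68·(1 − 0.170203) = 2.68·0.829797 = 2.2239 E

Final: 2.2239 Erlangs


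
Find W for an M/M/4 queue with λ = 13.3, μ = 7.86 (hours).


a = 1.6921; ρ = 0.4230; P₀ = 0.181052
Lq = P₀·a^c·ρ/(c!(1−ρ)²) = 0.07859
Wq = Lq/λ = 0.07859/13.3 = 0.005909 hr
W = Wq + 1/μ = 0.005909 + 0.12723 = 0.13314 hr

Final: 0.13314 hr


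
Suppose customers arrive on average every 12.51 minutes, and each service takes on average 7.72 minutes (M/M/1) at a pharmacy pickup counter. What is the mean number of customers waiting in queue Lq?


λ = 60/12.51 = 4.7962 /hr
μ = 60/7.72 = 7.7720 /hr
ρ = λ/μ = 4.7962/7.7720 = 0.6171
Lq = ρ²/(1−ρ) = 0.3808/0.3829 = 0.9946

Final: 0.9946


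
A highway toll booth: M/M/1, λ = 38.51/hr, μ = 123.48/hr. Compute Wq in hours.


ρ = 38.51/123.48 = 0.3119
Wq = ρ/(μ−λ) = 0.3119/(123.48 − 38.51) = 0.3119/84.97 = 0.003670 hr

Final: 0.003670 hr


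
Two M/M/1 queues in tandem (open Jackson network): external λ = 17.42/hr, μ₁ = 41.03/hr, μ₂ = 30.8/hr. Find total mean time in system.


Each node sees arrival rate λ = 17.42/hr (tandem ⇒ throughput preserved).
W₁ = 1/(μ₁−λ) = 1/(41.03−17.42) = 0.04235 hr
W₂ = 1/(μ₂−λ) = 1/(30.8−17.42) = 0.07474 hr
W_total = W₁ + W₂ = 0.04235 + 0.07474 = 0.11709 hr

Final: 0.11709 hr


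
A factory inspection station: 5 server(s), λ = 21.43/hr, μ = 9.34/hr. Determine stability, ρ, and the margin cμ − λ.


Total capacity cμ = 5·9.34 = 46.70/hr
ρ = λ/(cμ) = 21.43/46.70 = 0.4589
Stable ⇔ ρ < 1: YES
Spare capacity = cμ − λ = 46.70 − 21.43 = 25.27/hr

Final: ρ = 0.4589; stable; margin = 25.27/hr


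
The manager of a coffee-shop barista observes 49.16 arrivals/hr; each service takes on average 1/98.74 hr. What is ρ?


ρ = λ/μ = 49.16/98.74 = 0.4979

Final: 0.4979


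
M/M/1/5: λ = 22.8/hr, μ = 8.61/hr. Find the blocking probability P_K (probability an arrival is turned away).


ρ = λ/μ = 22.8/8.61 = 2.6481
P_K = (1−ρ)ρ^K/(1−ρ^(K+1)) = (-1.6481·130.214239)/(1 − 344.818194)
= -214.603955/-343.818194 = 0.624179

Final: 0.624179


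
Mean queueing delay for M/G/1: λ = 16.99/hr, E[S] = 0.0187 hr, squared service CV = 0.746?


ρ = λ·E[S] = 16.99·0.0187 = 0.3177
E[S²] = E[S]²(1+C_s²) = 0.0187²·(1+0.746) = 0.0006106
Wq = λ·E[S²]/(2(1−ρ)) = 16.99·0.0006106/(2·0.6823) = 0.007602 hr

Final: 0.007602 hr


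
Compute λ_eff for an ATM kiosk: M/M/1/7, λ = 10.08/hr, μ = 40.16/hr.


ρ = 0.2510; P_K = (1−ρ)ρ^7/(1−ρ^8) = 0.00004701
λ_eff = λ(1 − P_K) = 10.08·(1 − 0.00004701) = 10.08·0.999953 = 10.0795 /hr

Final: 10.0795 /hr


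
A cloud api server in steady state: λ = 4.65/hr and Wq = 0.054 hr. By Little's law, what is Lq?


Lq = λWq = 4.65·0.054 = 0.2511

Final: 0.2511


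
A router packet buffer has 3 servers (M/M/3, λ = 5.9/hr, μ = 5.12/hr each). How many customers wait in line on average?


a = λ/μ = 1.1523; ρ = a/3 = 0.3841
P₀ = 0.309561
Lq = P₀·a^c·ρ / (c!·(1−ρ)²) = 0.309561·1.53019·0.3841/(6·0.37931)
= 0.07995

Final: 0.07995


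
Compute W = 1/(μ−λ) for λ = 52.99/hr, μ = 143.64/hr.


W = 1/(μ−λ) = 1/(143.64 − 52.99) = 1/90.65 = 0.01103 hr

Final: 0.01103 hr


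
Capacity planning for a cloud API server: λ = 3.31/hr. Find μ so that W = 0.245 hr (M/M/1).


W = 1/(μ−λ) ⇒ μ − λ = 1/W = 1/0.245 = 4.0816
μ = λ + 1/W = 3.31 + 4.0816 = 7.3916 per hr

Final: 7.3916 /hr


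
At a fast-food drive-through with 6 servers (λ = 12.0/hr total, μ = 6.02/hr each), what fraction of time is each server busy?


ρ = λ/(cμ) = 12.0/(6·6.02) = 12.0/36.12 = 0.3322

Final: 0.3322


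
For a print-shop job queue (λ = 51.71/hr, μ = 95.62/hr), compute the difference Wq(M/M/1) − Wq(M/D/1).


ρ = 51.71/95.62 = 0.5408
Wq(M/M/1) = ρ/(μ−λ) = 0.5408/43.91 = 0.01232 hr
Wq(M/D/1) = ρ/(2(μ−λ)) = 0.006158 hr
Savings = 0.01232 − 0.006158 = 0.006158 hr

Final: 0.006158 hr


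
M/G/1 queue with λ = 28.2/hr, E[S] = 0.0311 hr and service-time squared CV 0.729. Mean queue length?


ρ = λ·E[S] = 28.2·0.0311 = 0.8770
Lq = ρ²(1+C_s²)/(2(1−ρ)) = 0.7692·(1+0.729)/(2·0.1230)
= 0.7692·1.7290/0.2460 = 5.40691

Final: 5.40691


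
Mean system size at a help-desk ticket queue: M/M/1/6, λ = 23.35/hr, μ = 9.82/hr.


ρ = 23.35/9.82 = 2.3778
L = ρ[1 − (K+1)ρ^K + Kρ^(K+1)] / [(1−ρ)(1−ρ^(K+1))]
Numerator: 2.3778·(1 − 7·180.739211 + 6·429.761770) = 3125.371682
Denominator: (-1.3778)·(-428.761770) = 590.748142
L = 3125.371682/590.748142 = 5.2905

Final: 5.2905


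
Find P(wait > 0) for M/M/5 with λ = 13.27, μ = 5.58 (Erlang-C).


a = λ/μ = 2.3781; ρ = a/5 = 0.4756
P₀ = 0.091000 (from M/M/c formula)
C(c,a) = [a^c/(c!(1−ρ))]·P₀ = [76.06478/(120·0.5244)]·0.091000
= 1.20882·0.091000 = 0.110003

Final: 0.110003


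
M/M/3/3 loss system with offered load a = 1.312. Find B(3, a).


B(c,a) = (a^c/c!) / Σ_{k=0}^{c} a^k/k!
a^3/3! = 0.376401
Σ terms (k=0..3): 1.00000 + 1.31200 + 0.86067 + 0.37640 = 3.549073
B = 0.376401/3.549073 = 0.106056

Final: 0.106056


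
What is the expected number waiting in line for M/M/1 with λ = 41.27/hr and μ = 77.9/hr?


ρ = 41.27/77.9 = 0.5298
Lq = ρ²/(1−ρ) = 0.2807/0.4702 = 0.5969

Final: 0.5969


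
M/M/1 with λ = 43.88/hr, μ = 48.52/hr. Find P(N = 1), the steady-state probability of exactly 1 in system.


ρ = 43.88/48.52 = 0.9044
P_n = (1−ρ)·ρ^n = (1 − 0.9044)·0.9044^1 = 0.09563·0.904369 = 0.086485

Final: 0.086485


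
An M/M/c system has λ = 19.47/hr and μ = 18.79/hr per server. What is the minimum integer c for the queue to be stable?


Stability requires cμ > λ ⇔ c > λ/μ.
λ/μ = 19.47/18.79 = 1.0362
Minimum integer c = ⌊1.0362⌋ + 1 = 2
Check: 2·18.79 = 37.58 > 19.47, while 1·18.79 = 18.79 ≤ 19.47

Final: 2 servers


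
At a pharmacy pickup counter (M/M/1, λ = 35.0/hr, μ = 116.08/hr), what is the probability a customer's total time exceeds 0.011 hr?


W ~ Exponential(μ−λ) for M/M/1.
μ − λ = 116.08 − 35.0 = 81.0800
P(W > t) = e^{−(μ−λ)t} = e^{−0.8919} = 0.409884

Final: 0.409884


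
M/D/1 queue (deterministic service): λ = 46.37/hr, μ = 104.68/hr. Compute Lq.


ρ = 46.37/104.68 = 0.4430
M/D/1: Lq = ρ²/(2(1−ρ)) = 0.1962/(2·0.5570) = 0.17613

Final: 0.17613


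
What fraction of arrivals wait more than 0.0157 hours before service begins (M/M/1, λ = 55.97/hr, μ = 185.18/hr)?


ρ = 55.97/185.18 = 0.3022
P(Wq > t) = ρ·e^{−(μ−λ)t} = 0.3022·e^{−2.0286}
= 0.3022·0.131520 = 0.039751

Final: 0.039751


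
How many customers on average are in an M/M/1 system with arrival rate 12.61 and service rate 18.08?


ρ = λ/μ = 12.61/18.08 = 0.6975
L = ρ/(1−ρ) = 0.6975/(1 − 0.6975) = 0.6975/0.3025 = 2.3053

Final: 2.3053


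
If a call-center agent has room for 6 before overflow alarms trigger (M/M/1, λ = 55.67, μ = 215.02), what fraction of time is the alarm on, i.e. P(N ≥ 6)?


ρ = 55.67/215.02 = 0.2589
P(N ≥ n) = ρ^n = 0.2589^6 = 0.0003012

Final: 0.0003012


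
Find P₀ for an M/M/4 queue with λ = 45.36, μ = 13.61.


a = λ/μ = 45.36/13.61 = 3.3328; ρ = a/c = 0.8332
Σ_{k=0}^{3} a^k/k! (terms k=0..3) = 1.00000 + 3.33284 + 5.55392 + 6.17012 = 16.05688
Tail: a^4/(4!(1−ρ)) = 123.38424/(24·0.1668) = 30.82341
P₀ = 1/(16.05688 + 30.82341) = 1/46.88030 = 0.021331

Final: 0.021331


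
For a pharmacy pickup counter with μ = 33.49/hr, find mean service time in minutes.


Mean service time = 1/μ = 1/33.49 hour = 0.02986 hour
In minutes: 0.02986 × 60 = 1.7916 min

Final: 1.7916 min


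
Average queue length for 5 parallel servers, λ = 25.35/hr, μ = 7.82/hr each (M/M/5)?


a = λ/μ = 3.2417; ρ = a/5 = 0.6483
P₀ = 0.035389
Lq = P₀·a^c·ρ / (c!·(1−ρ)²) = 0.035389·357.97777·0.6483/(120·0.12367)
= 0.55346

Final: 0.55346


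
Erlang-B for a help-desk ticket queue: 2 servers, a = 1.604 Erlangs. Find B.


B(c,a) = (a^c/c!) / Σ_{k=0}^{c} a^k/k!
a^2/2! = 1.286408
Σ terms (k=0..2): 1.00000 + 1.60400 + 1.28641 = 3.890408
B = 1.286408/3.890408 = 0.330661

Final: 0.330661


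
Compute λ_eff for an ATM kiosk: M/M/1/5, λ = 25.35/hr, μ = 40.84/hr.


ρ = 0.6207; P_K = (1−ρ)ρ^5/(1−ρ^6) = 0.037068
λ_eff = λ(1 − P_K) = 25.35·(1 − 0.037068) = 25.35·0.962932 = 24.4103 /hr

Final: 24.4103 /hr


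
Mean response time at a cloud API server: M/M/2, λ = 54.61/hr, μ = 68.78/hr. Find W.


a = 0.7940; ρ = 0.3970; P₀ = 0.431649
Lq = P₀·a^c·ρ/(c!(1−ρ)²) = 0.14854
Wq = Lq/λ = 0.14854/54.61 = 0.002720 hr
W = Wq + 1/μ = 0.002720 + 0.01454 = 0.01726 hr

Final: 0.01726 hr


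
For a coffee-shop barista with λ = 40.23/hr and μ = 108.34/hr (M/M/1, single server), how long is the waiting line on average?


ρ = 40.23/108.34 = 0.3713
Lq = ρ²/(1−ρ) = 0.1379/0.6287 = 0.2193

Final: 0.2193


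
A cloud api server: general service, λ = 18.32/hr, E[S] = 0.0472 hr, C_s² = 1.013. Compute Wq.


ρ = λ·E[S] = 18.32·0.0472 = 0.8647
E[S²] = E[S]²(1+C_s²) = 0.0472²·(1+1.013) = 0.004485
Wq = λ·E[S²]/(2(1−ρ)) = 18.32·0.004485/(2·0.1353) = 0.30363 hr

Final: 0.30363 hr


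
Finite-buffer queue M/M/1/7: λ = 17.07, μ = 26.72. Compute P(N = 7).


ρ = λ/μ = 17.07/26.72 = 0.6388
P_K = (1−ρ)ρ^K/(1−ρ^(K+1)) = (0.3612·0.043429)/(1 − 0.027744)
= 0.015684/0.972256 = 0.016132

Final: 0.016132


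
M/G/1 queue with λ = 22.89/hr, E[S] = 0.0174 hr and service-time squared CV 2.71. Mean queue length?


ρ = λ·E[S] = 22.89·0.0174 = 0.3983
Lq = ρ²(1+C_s²)/(2(1−ρ)) = 0.1586·(1+2.71)/(2·0.6017)
= 0.1586·3.7100/1.2034 = 0.48904

Final: 0.48904


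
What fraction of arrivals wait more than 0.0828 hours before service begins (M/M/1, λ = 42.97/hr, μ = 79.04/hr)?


ρ = 42.97/79.04 = 0.5436
P(Wq > t) = ρ·e^{−(μ−λ)t} = 0.5436·e^{−2.9866}
= 0.5436·0.050459 = 0.027432

Final: 0.027432


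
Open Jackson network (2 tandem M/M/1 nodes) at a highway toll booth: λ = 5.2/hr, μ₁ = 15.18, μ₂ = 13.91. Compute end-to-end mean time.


Each node sees arrival rate λ = 5.2/hr (tandem ⇒ throughput preserved).
W₁ = 1/(μ₁−λ) = 1/(15.18−5.2) = 0.10020 hr
W₂ = 1/(μ₂−λ) = 1/(13.91−5.2) = 0.11481 hr
W_total = W₁ + W₂ = 0.10020 + 0.11481 = 0.21501 hr

Final: 0.21501 hr


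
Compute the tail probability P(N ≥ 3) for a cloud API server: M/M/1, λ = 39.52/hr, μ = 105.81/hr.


ρ = 39.52/105.81 = 0.3735
P(N ≥ n) = ρ^n = 0.3735^3 = 0.052104

Final: 0.052104
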